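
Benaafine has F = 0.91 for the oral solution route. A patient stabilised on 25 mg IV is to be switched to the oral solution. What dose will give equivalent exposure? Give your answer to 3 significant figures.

For equal systemic exposure: F × D_ev = D_iv
D_ev = D_iv / F = 25 / 0.91 = 27.4725 mg

D_oral = 27.5 mg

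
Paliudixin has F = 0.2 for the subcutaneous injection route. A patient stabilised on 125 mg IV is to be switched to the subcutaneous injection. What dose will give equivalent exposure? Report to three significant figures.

D_subcutaneous = 625 mg

For equal systemic exposure: F × D_ev = D_iv
D_ev = D_iv / F = 125 / 0.2 = 625 mg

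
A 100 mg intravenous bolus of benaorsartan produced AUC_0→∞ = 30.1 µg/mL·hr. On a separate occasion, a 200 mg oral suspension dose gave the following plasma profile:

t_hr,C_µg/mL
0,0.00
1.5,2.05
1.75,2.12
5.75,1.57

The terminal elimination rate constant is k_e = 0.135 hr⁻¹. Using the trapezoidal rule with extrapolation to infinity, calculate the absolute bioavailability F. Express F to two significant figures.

F = 0.35

Trapezoidal AUC_0→5.75 (oral suspension):
  [0→1.5]: (0.00+2.05)/2 × 1.5 = 1.5375
  [1.5→1.75]: (2.05+2.12)/2 × 0.25 = 0.52125
  [1.75→5.75]: (2.12+1.57)/2 × 4 = 7.38
  Sum = 9.43875 µg/mL·hr
Tail: C_last/k_e = 1.57/0.135 = 11.630
AUC_0→∞ (oral suspension) = 9.43875 + 11.630 = 21.06875 µg/mL·hr
F = (AUC_ev/D_ev)/(AUC_iv/D_iv) = (21.06875/200)/(30.1/100) = 0.10534375/0.301 = 0.3500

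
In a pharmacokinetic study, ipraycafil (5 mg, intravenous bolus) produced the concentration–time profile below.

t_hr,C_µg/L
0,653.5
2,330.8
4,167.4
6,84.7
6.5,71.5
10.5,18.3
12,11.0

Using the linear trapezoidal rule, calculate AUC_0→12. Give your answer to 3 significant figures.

AUC = 1980 µg/L·hr

Trapezoidal AUC_0→12:
  [0→2]: (653.5+330.8)/2 × 2 = 984.3
  [2→4]: (330.8+167.4)/2 × 2 = 498.2
  [4→6]: (167.4+84.7)/2 × 2 = 252.1
  [6→6.5]: (84.7+71.5)/2 × 0.5 = 39.05
  [6.5→10.5]: (71.5+18.3)/2 × 4 = 179.6
  [10.5→12]: (18.3+11.0)/2 × 1.5 = 21.975
  Sum = 1975.225 µg/L·hr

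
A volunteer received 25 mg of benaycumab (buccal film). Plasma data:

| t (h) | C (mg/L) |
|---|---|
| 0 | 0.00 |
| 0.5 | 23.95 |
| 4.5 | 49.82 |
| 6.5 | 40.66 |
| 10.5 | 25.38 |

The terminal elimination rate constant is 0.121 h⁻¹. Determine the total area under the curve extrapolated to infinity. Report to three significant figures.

AUC = 586 mg/L·h

Trapezoidal AUC_0→10.5:
  [0→0.5]: (0.00+23.95)/2 × 0.5 = 5.9875
  [0.5→4.5]: (23.95+49.82)/2 × 4 = 147.54
  [4.5→6.5]: (49.82+40.66)/2 × 2 = 90.48
  [6.5→10.5]: (40.66+25.38)/2 × 4 = 132.08
  Sum = 376.0875 mg/L·h
Extrapolated tail: C_last / k_e = 25.38 / 0.121 = 209.752
AUC_0→∞ = 376.0875 + 209.752 = 585.8395 mg/L·h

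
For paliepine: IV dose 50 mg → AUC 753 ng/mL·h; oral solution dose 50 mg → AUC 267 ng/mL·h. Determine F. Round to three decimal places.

F = (AUC_ev / D_ev) / (AUC_iv / D_iv)
  = (267/50) / (753/50)
  = 5.34 / 15.06 = 0.3546

F = 0.355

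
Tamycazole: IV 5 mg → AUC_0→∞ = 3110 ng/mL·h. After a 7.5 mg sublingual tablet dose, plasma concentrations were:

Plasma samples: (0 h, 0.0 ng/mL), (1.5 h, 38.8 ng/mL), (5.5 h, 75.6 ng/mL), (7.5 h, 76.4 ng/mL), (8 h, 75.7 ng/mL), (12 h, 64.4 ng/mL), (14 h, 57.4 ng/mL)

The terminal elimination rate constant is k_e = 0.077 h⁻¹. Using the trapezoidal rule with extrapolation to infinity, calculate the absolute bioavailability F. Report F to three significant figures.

Trapezoidal AUC_0→14 (sublingual tablet):
  [0→1.5]: (0.0+38.8)/2 × 1.5 = 29.1
  [1.5→5.5]: (38.8+75.6)/2 × 4 = 228.8
  [5.5→7.5]: (75.6+76.4)/2 × 2 = 152.0
  [7.5→8]: (76.4+75.7)/2 × 0.5 = 38.025
  [8→12]: (75.7+64.4)/2 × 4 = 280.2
  [12→14]: (64.4+57.4)/2 × 2 = 121.8
  Sum = 849.925 ng/mL·h
Tail: C_last/k_e = 57.4/0.077 = 745.455
AUC_0→∞ (sublingual tablet) = 849.925 + 745.455 = 1595.38 ng/mL·h
F = (AUC_ev/D_ev)/(AUC_iv/D_iv) = (1595.38/7.5)/(3110/5) = 212.717/622 = 0.3420

F = 0.342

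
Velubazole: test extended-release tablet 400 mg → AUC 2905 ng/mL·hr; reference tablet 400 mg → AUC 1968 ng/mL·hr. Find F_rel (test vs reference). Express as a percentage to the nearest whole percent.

F_rel = (AUC_test/D_test) / (AUC_ref/D_ref)
      = (2905/400) / (1968/400)
      = 7.2625 / 4.92 = 1.4761 = 147.61%

F_rel = 148%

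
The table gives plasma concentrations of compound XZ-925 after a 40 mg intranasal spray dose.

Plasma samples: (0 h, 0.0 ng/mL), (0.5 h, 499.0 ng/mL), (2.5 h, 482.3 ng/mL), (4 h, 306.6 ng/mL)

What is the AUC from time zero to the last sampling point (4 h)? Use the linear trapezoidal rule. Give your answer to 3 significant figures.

Trapezoidal AUC_0→4:
  [0→0.5]: (0.0+499.0)/2 × 0.5 = 124.75
  [0.5→2.5]: (499.0+482.3)/2 × 2 = 981.3
  [2.5→4]: (482.3+306.6)/2 × 1.5 = 591.675
  Sum = 1697.725 ng/mL·h

AUC = 1700 ng/mL·h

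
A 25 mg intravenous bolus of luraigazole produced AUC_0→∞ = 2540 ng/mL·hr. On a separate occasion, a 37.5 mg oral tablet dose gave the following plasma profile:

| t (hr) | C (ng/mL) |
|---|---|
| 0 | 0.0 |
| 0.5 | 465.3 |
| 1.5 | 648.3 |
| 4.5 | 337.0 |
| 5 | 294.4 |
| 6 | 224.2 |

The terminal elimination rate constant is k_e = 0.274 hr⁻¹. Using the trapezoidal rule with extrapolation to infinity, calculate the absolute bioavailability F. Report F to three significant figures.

F = 0.889

Trapezoidal AUC_0→6 (oral tablet):
  [0→0.5]: (0.0+465.3)/2 × 0.5 = 116.325
  [0.5→1.5]: (465.3+648.3)/2 × 1 = 556.8
  [1.5→4.5]: (648.3+337.0)/2 × 3 = 1477.95
  [4.5→5]: (337.0+294.4)/2 × 0.5 = 157.85
  [5→6]: (294.4+224.2)/2 × 1 = 259.3
  Sum = 2568.225 ng/mL·hr
Tail: C_last/k_e = 224.2/0.274 = 818.248
AUC_0→∞ (oral tablet) = 2568.225 + 818.248 = 3386.473 ng/mL·hr
F = (AUC_ev/D_ev)/(AUC_iv/D_iv) = (3386.473/37.5)/(2540/25) = 90.3059/101.6 = 0.8888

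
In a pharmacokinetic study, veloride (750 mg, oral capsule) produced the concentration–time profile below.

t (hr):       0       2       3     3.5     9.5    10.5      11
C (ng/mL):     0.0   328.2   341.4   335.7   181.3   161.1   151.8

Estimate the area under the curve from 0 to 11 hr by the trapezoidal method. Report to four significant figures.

Trapezoidal AUC_0→11:
  [0→2]: (0.0+328.2)/2 × 2 = 328.2
  [2→3]: (328.2+341.4)/2 × 1 = 334.8
  [3→3.5]: (341.4+335.7)/2 × 0.5 = 169.275
  [3.5→9.5]: (335.7+181.3)/2 × 6 = 1551.0
  [9.5→10.5]: (181.3+161.1)/2 × 1 = 171.2
  [10.5→11]: (161.1+151.8)/2 × 0.5 = 78.225
  Sum = 2632.7 ng/mL·hr

AUC = 2633 ng/mL·hr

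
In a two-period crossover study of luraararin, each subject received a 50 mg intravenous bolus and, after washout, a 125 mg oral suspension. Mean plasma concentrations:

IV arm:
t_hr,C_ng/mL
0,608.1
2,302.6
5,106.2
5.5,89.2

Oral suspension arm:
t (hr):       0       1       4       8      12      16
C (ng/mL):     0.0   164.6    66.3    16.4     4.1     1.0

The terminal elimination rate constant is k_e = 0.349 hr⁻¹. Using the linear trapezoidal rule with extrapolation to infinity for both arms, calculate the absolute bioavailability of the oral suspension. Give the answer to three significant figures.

F = 0.142

Trapezoidal AUC_0→5.5 (IV):
  [0→2]: (608.1+302.6)/2 × 2 = 910.7
  [2→5]: (302.6+106.2)/2 × 3 = 613.2
  [5→5.5]: (106.2+89.2)/2 × 0.5 = 48.85
  Sum = 1572.75 ng/mL·hr
IV tail: 89.2/0.349 = 255.587; AUC_iv,0→∞ = 1572.75 + 255.587 = 1828.337 ng/mL·hr
Trapezoidal AUC_0→16 (oral suspension):
  [0→1]: (0.0+164.6)/2 × 1 = 82.3
  [1→4]: (164.6+66.3)/2 × 3 = 346.35
  [4→8]: (66.3+16.4)/2 × 4 = 165.4
  [8→12]: (16.4+4.1)/2 × 4 = 41.0
  [12→16]: (4.1+1.0)/2 × 4 = 10.2
  Sum = 645.25 ng/mL·hr
oral suspension tail: 1.0/0.349 = 2.865; AUC_ev,0→∞ = 645.25 + 2.865 = 648.115 ng/mL·hr
F = (AUC_ev/D_ev)/(AUC_iv/D_iv) = (648.115/125)/(1828.337/50) = 5.18492/36.56674 = 0.1418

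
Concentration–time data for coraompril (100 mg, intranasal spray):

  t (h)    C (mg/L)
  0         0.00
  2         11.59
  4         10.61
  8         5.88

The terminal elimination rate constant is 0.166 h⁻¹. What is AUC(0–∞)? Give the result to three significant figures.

AUC = 102 mg/L·h

Trapezoidal AUC_0→8:
  [0→2]: (0.00+11.59)/2 × 2 = 11.59
  [2→4]: (11.59+10.61)/2 × 2 = 22.2
  [4→8]: (10.61+5.88)/2 × 4 = 32.98
  Sum = 66.77 mg/L·h
Extrapolated tail: C_last / k_e = 5.88 / 0.166 = 35.422
AUC_0→∞ = 66.77 + 35.422 = 102.192 mg/L·h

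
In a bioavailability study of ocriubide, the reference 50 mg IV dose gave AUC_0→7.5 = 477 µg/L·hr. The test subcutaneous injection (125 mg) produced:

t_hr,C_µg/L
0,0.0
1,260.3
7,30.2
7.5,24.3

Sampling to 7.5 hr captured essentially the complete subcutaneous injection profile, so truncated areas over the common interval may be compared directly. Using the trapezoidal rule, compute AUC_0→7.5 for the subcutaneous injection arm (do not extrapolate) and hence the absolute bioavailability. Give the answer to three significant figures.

F = 0.851

Trapezoidal AUC_0→7.5 (subcutaneous injection):
  [0→1]: (0.0+260.3)/2 × 1 = 130.15
  [1→7]: (260.3+30.2)/2 × 6 = 871.5
  [7→7.5]: (30.2+24.3)/2 × 0.5 = 13.625
  Sum = 1015.275 µg/L·hr
F = (AUC_ev/D_ev)/(AUC_iv/D_iv) = (1015.275/125)/(477/50) = 8.1222/9.54 = 0.8514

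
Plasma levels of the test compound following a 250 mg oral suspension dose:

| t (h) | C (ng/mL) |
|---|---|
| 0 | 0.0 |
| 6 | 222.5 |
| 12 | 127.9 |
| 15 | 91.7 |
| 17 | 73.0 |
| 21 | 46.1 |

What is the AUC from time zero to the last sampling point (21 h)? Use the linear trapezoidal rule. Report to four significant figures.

AUC = 2451 ng/mL·h

Trapezoidal AUC_0→21:
  [0→6]: (0.0+222.5)/2 × 6 = 667.5
  [6→12]: (222.5+127.9)/2 × 6 = 1051.2
  [12→15]: (127.9+91.7)/2 × 3 = 329.4
  [15→17]: (91.7+73.0)/2 × 2 = 164.7
  [17→21]: (73.0+46.1)/2 × 4 = 238.2
  Sum = 2451.0 ng/mL·h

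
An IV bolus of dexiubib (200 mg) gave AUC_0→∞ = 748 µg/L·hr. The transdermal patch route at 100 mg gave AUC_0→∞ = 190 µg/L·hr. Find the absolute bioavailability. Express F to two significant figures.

F = 0.51

F = (AUC_ev / D_ev) / (AUC_iv / D_iv)
  = (190/100) / (748/200)
  = 1.9 / 3.74 = 0.5080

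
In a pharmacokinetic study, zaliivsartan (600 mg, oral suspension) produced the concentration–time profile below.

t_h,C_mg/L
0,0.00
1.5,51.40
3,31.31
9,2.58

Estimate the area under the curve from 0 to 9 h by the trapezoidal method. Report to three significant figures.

AUC = 202 mg/L·h

Trapezoidal AUC_0→9:
  [0→1.5]: (0.00+51.40)/2 × 1.5 = 38.55
  [1.5→3]: (51.40+31.31)/2 × 1.5 = 62.0325
  [3→9]: (31.31+2.58)/2 × 6 = 101.67
  Sum = 202.2525 mg/L·h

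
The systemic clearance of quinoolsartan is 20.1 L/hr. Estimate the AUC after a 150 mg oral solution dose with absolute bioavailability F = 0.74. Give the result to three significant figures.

AUC = 5.52 mg/L·hr

AUC_0→∞ = F × Dose / CL
        = 0.74 × 150 / 20.1 = 5.52239 mg/L·hr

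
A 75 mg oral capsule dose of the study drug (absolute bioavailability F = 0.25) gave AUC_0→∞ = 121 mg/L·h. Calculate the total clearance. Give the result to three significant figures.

CL = 0.155 L/h

CL = F × Dose / AUC_0→∞
   = 0.25 × 75 / 121 = 0.154959 L/h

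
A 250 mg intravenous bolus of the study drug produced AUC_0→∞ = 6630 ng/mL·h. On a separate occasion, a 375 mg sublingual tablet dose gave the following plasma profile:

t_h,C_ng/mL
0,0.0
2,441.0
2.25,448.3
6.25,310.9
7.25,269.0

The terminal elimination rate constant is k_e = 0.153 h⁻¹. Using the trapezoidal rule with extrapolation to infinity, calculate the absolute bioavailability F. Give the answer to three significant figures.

F = 0.414

Trapezoidal AUC_0→7.25 (sublingual tablet):
  [0→2]: (0.0+441.0)/2 × 2 = 441.0
  [2→2.25]: (441.0+448.3)/2 × 0.25 = 111.1625
  [2.25→6.25]: (448.3+310.9)/2 × 4 = 1518.4
  [6.25→7.25]: (310.9+269.0)/2 × 1 = 289.95
  Sum = 2360.5125 ng/mL·h
Tail: C_last/k_e = 269.0/0.153 = 1758.170
AUC_0→∞ (sublingual tablet) = 2360.5125 + 1758.170 = 4118.6825 ng/mL·h
F = (AUC_ev/D_ev)/(AUC_iv/D_iv) = (4118.6825/375)/(6630/250) = 10.9832/26.52 = 0.4141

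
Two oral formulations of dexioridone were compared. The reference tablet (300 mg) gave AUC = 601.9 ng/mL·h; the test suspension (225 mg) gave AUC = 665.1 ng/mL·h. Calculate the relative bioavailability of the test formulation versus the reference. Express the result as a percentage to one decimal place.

F_rel = 147.3%

F_rel = (AUC_test/D_test) / (AUC_ref/D_ref)
      = (665.1/225) / (601.9/300)
      = 2.956 / 2.00633 = 1.4733 = 147.33%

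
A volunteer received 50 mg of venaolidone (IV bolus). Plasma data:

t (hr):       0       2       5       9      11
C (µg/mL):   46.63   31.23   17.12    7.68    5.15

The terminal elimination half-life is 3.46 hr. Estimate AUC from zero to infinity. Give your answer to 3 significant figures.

AUC = 239 µg/mL·hr

Trapezoidal AUC_0→11:
  [0→2]: (46.63+31.23)/2 × 2 = 77.86
  [2→5]: (31.23+17.12)/2 × 3 = 72.525
  [5→9]: (17.12+7.68)/2 × 4 = 49.6
  [9→11]: (7.68+5.15)/2 × 2 = 12.83
  Sum = 212.815 µg/mL·hr
k_e = ln2 / t½ = 0.693147 / 3.46 = 0.2003 hr^-1
Extrapolated tail: C_last / k_e = 5.15 / 0.2003 = 25.711
AUC_0→∞ = 212.815 + 25.711 = 238.526 µg/mL·hr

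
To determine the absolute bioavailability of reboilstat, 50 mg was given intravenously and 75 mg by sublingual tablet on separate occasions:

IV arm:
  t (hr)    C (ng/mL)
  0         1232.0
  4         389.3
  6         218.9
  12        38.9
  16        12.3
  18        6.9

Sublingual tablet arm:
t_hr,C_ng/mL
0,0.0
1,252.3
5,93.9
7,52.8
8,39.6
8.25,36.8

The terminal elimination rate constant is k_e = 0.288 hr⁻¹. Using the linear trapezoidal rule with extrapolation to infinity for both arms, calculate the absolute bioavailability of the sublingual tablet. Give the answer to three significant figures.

F = 0.161

Trapezoidal AUC_0→18 (IV):
  [0→4]: (1232.0+389.3)/2 × 4 = 3242.6
  [4→6]: (389.3+218.9)/2 × 2 = 608.2
  [6→12]: (218.9+38.9)/2 × 6 = 773.4
  [12→16]: (38.9+12.3)/2 × 4 = 102.4
  [16→18]: (12.3+6.9)/2 × 2 = 19.2
  Sum = 4745.8 ng/mL·hr
IV tail: 6.9/0.288 = 23.958; AUC_iv,0→∞ = 4745.8 + 23.958 = 4769.758 ng/mL·hr
Trapezoidal AUC_0→8.25 (sublingual tablet):
  [0→1]: (0.0+252.3)/2 × 1 = 126.15
  [1→5]: (252.3+93.9)/2 × 4 = 692.4
  [5→7]: (93.9+52.8)/2 × 2 = 146.7
  [7→8]: (52.8+39.6)/2 × 1 = 46.2
  [8→8.25]: (39.6+36.8)/2 × 0.25 = 9.55
  Sum = 1021.0 ng/mL·hr
sublingual tablet tail: 36.8/0.288 = 127.778; AUC_ev,0→∞ = 1021.0 + 127.778 = 1148.778 ng/mL·hr
F = (AUC_ev/D_ev)/(AUC_iv/D_iv) = (1148.778/75)/(4769.758/50) = 15.31704/95.39516 = 0.1606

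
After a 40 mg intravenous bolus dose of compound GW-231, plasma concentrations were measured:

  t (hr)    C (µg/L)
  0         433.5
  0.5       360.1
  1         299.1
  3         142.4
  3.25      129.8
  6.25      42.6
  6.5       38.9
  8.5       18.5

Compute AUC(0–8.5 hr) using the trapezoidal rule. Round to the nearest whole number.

Trapezoidal AUC_0→8.5:
  [0→0.5]: (433.5+360.1)/2 × 0.5 = 198.4
  [0.5→1]: (360.1+299.1)/2 × 0.5 = 164.8
  [1→3]: (299.1+142.4)/2 × 2 = 441.5
  [3→3.25]: (142.4+129.8)/2 × 0.25 = 34.025
  [3.25→6.25]: (129.8+42.6)/2 × 3 = 258.6
  [6.25→6.5]: (42.6+38.9)/2 × 0.25 = 10.1875
  [6.5→8.5]: (38.9+18.5)/2 × 2 = 57.4
  Sum = 1164.9125 µg/L·hr

AUC = 1165 µg/L·hr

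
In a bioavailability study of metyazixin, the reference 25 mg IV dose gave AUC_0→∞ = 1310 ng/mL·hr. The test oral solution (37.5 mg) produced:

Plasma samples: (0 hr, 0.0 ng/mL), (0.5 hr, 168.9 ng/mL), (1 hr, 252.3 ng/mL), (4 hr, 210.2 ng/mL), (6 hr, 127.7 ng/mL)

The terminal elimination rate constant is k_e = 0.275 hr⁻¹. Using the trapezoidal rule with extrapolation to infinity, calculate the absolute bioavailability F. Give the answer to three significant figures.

F = 0.836

Trapezoidal AUC_0→6 (oral solution):
  [0→0.5]: (0.0+168.9)/2 × 0.5 = 42.225
  [0.5→1]: (168.9+252.3)/2 × 0.5 = 105.3
  [1→4]: (252.3+210.2)/2 × 3 = 693.75
  [4→6]: (210.2+127.7)/2 × 2 = 337.9
  Sum = 1179.175 ng/mL·hr
Tail: C_last/k_e = 127.7/0.275 = 464.364
AUC_0→∞ (oral solution) = 1179.175 + 464.364 = 1643.539 ng/mL·hr
F = (AUC_ev/D_ev)/(AUC_iv/D_iv) = (1643.539/37.5)/(1310/25) = 43.8277/52.4 = 0.8364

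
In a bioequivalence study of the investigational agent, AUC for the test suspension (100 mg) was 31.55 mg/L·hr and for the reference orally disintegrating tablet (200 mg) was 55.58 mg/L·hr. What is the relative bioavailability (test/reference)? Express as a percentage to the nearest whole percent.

F_rel = 114%

F_rel = (AUC_test/D_test) / (AUC_ref/D_ref)
      = (31.55/100) / (55.58/200)
      = 0.3155 / 0.2779 = 1.1353 = 113.53%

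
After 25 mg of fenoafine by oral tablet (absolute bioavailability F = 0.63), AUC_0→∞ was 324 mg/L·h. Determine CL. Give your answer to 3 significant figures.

CL = F × Dose / AUC_0→∞
   = 0.63 × 25 / 324 = 0.0486111 L/h

CL = 0.0486 L/h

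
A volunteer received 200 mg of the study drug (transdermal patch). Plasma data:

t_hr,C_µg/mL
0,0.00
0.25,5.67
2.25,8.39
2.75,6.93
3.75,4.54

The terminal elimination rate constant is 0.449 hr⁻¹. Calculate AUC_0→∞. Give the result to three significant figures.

AUC = 34.4 µg/mL·hr

Trapezoidal AUC_0→3.75:
  [0→0.25]: (0.00+5.67)/2 × 0.25 = 0.70875
  [0.25→2.25]: (5.67+8.39)/2 × 2 = 14.06
  [2.25→2.75]: (8.39+6.93)/2 × 0.5 = 3.83
  [2.75→3.75]: (6.93+4.54)/2 × 1 = 5.735
  Sum = 24.33375 µg/mL·hr
Extrapolated tail: C_last / k_e = 4.54 / 0.449 = 10.111
AUC_0→∞ = 24.33375 + 10.111 = 34.44475 µg/mL·hr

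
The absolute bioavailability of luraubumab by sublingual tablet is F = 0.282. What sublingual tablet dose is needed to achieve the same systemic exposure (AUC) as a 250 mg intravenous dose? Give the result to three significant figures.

For equal systemic exposure: F × D_ev = D_iv
D_ev = D_iv / F = 250 / 0.282 = 886.525 mg

D_sublingual = 887 mg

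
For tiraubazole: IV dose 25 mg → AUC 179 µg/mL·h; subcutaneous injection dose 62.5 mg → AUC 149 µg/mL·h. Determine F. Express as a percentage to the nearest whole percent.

F = (AUC_ev / D_ev) / (AUC_iv / D_iv)
  = (149/62.5) / (179/25)
  = 2.384 / 7.16 = 0.3330
  = 33.30%

F = 33%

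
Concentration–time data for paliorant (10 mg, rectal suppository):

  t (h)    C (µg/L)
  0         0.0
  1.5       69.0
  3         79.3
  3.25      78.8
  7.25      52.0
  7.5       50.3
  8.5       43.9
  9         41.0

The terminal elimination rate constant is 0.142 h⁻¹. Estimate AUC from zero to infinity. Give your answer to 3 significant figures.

Trapezoidal AUC_0→9:
  [0→1.5]: (0.0+69.0)/2 × 1.5 = 51.75
  [1.5→3]: (69.0+79.3)/2 × 1.5 = 111.225
  [3→3.25]: (79.3+78.8)/2 × 0.25 = 19.7625
  [3.25→7.25]: (78.8+52.0)/2 × 4 = 261.6
  [7.25→7.5]: (52.0+50.3)/2 × 0.25 = 12.7875
  [7.5→8.5]: (50.3+43.9)/2 × 1 = 47.1
  [8.5→9]: (43.9+41.0)/2 × 0.5 = 21.225
  Sum = 525.45 µg/L·h
Extrapolated tail: C_last / k_e = 41.0 / 0.142 = 288.732
AUC_0→∞ = 525.45 + 288.732 = 814.182 µg/L·h

AUC = 814 µg/L·h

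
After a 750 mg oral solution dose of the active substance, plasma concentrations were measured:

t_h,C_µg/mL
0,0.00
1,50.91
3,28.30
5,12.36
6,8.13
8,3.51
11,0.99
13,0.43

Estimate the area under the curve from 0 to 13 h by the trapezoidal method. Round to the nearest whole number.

AUC = 175 µg/mL·h

Trapezoidal AUC_0→13:
  [0→1]: (0.00+50.91)/2 × 1 = 25.455
  [1→3]: (50.91+28.30)/2 × 2 = 79.21
  [3→5]: (28.30+12.36)/2 × 2 = 40.66
  [5→6]: (12.36+8.13)/2 × 1 = 10.245
  [6→8]: (8.13+3.51)/2 × 2 = 11.64
  [8→11]: (3.51+0.99)/2 × 3 = 6.75
  [11→13]: (0.99+0.43)/2 × 2 = 1.42
  Sum = 175.38 µg/mL·h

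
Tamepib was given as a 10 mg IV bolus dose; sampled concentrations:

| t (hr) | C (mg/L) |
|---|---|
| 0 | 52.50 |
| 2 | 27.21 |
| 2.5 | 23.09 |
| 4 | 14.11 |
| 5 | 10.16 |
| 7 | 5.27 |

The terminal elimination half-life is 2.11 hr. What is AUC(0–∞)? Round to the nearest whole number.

AUC = 164 mg/L·hr

Trapezoidal AUC_0→7:
  [0→2]: (52.50+27.21)/2 × 2 = 79.71
  [2→2.5]: (27.21+23.09)/2 × 0.5 = 12.575
  [2.5→4]: (23.09+14.11)/2 × 1.5 = 27.9
  [4→5]: (14.11+10.16)/2 × 1 = 12.135
  [5→7]: (10.16+5.27)/2 × 2 = 15.43
  Sum = 147.75 mg/L·hr
k_e = ln2 / t½ = 0.693147 / 2.11 = 0.3285 hr^-1
Extrapolated tail: C_last / k_e = 5.27 / 0.3285 = 16.043
AUC_0→∞ = 147.75 + 16.043 = 163.793 mg/L·hr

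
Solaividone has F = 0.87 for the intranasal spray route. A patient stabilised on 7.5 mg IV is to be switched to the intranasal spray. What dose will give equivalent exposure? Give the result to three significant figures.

D_intranasal = 8.62 mg

For equal systemic exposure: F × D_ev = D_iv
D_ev = D_iv / F = 7.5 / 0.87 = 8.62069 mg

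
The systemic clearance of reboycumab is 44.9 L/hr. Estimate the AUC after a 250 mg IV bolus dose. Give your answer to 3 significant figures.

AUC_0→∞ = Dose_iv / CL
        = 250 / 44.9 = 5.56793 mg/L·hr

AUC = 5.57 mg/L·hr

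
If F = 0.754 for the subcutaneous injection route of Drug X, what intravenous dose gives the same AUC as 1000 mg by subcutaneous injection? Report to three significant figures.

Systemic exposure from an extravascular dose = F × D_ev, so the equivalent IV dose is F × D_ev.
D_iv = F × D_ev = 0.754 × 1000 = 754 mg

D_iv = 754 mg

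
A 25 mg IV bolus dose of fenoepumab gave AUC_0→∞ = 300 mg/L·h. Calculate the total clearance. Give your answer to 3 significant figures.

CL = Dose_iv / AUC_0→∞
   = 25 / 300 = 0.0833333 L/h

CL = 0.0833 L/h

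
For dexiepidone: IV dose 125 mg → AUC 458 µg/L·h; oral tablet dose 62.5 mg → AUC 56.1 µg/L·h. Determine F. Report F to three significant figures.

F = 0.245

F = (AUC_ev / D_ev) / (AUC_iv / D_iv)
  = (56.1/62.5) / (458/125)
  = 0.8976 / 3.664 = 0.2450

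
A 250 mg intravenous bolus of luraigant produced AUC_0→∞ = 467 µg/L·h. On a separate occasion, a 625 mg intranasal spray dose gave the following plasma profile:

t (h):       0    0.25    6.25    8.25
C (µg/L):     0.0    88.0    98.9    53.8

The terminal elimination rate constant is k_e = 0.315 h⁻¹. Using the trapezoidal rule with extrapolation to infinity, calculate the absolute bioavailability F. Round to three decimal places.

F = 0.767

Trapezoidal AUC_0→8.25 (intranasal spray):
  [0→0.25]: (0.0+88.0)/2 × 0.25 = 11.0
  [0.25→6.25]: (88.0+98.9)/2 × 6 = 560.7
  [6.25→8.25]: (98.9+53.8)/2 × 2 = 152.7
  Sum = 724.4 µg/L·h
Tail: C_last/k_e = 53.8/0.315 = 170.794
AUC_0→∞ (intranasal spray) = 724.4 + 170.794 = 895.194 µg/L·h
F = (AUC_ev/D_ev)/(AUC_iv/D_iv) = (895.194/625)/(467/250) = 1.4323104/1.868 = 0.7668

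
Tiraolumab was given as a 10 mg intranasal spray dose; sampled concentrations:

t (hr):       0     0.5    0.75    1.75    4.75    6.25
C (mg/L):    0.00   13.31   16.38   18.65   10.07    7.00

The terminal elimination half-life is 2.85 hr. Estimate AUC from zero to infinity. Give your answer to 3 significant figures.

AUC = 109 mg/L·hr

Trapezoidal AUC_0→6.25:
  [0→0.5]: (0.00+13.31)/2 × 0.5 = 3.3275
  [0.5→0.75]: (13.31+16.38)/2 × 0.25 = 3.71125
  [0.75→1.75]: (16.38+18.65)/2 × 1 = 17.515
  [1.75→4.75]: (18.65+10.07)/2 × 3 = 43.08
  [4.75→6.25]: (10.07+7.00)/2 × 1.5 = 12.8025
  Sum = 80.43625 mg/L·hr
k_e = ln2 / t½ = 0.693147 / 2.85 = 0.2432 hr^-1
Extrapolated tail: C_last / k_e = 7.00 / 0.2432 = 28.783
AUC_0→∞ = 80.43625 + 28.783 = 109.21925 mg/L·hr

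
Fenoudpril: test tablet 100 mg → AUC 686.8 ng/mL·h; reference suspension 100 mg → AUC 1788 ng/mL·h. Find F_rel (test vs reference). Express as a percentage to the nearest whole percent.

F_rel = (AUC_test/D_test) / (AUC_ref/D_ref)
      = (686.8/100) / (1788/100)
      = 6.868 / 17.88 = 0.3841 = 38.41%

F_rel = 38%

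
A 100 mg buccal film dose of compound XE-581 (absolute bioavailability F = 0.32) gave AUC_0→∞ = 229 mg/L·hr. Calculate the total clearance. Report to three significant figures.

CL = F × Dose / AUC_0→∞
   = 0.32 × 100 / 229 = 0.139738 L/hr

CL = 0.140 L/hr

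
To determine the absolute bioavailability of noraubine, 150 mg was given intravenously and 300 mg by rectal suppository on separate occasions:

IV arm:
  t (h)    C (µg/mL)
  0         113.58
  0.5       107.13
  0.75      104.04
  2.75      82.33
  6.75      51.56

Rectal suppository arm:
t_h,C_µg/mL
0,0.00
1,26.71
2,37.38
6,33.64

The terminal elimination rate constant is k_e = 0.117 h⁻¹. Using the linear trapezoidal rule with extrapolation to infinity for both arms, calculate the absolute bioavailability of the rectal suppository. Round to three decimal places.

F = 0.243

Trapezoidal AUC_0→6.75 (IV):
  [0→0.5]: (113.58+107.13)/2 × 0.5 = 55.1775
  [0.5→0.75]: (107.13+104.04)/2 × 0.25 = 26.39625
  [0.75→2.75]: (104.04+82.33)/2 × 2 = 186.37
  [2.75→6.75]: (82.33+51.56)/2 × 4 = 267.78
  Sum = 535.72375 µg/mL·h
IV tail: 51.56/0.117 = 440.684; AUC_iv,0→∞ = 535.72375 + 440.684 = 976.40775 µg/mL·h
Trapezoidal AUC_0→6 (rectal suppository):
  [0→1]: (0.00+26.71)/2 × 1 = 13.355
  [1→2]: (26.71+37.38)/2 × 1 = 32.045
  [2→6]: (37.38+33.64)/2 × 4 = 142.04
  Sum = 187.44 µg/mL·h
rectal suppository tail: 33.64/0.117 = 287.521; AUC_ev,0→∞ = 187.44 + 287.521 = 474.961 µg/mL·h
F = (AUC_ev/D_ev)/(AUC_iv/D_iv) = (474.961/300)/(976.40775/150) = 1.5832/6.509385 = 0.2432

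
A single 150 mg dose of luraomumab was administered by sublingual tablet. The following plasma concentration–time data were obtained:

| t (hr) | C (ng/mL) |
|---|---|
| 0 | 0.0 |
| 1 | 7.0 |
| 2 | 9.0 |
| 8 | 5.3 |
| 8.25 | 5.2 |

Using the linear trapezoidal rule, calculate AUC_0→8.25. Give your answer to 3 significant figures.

AUC = 55.7 ng/mL·hr

Trapezoidal AUC_0→8.25:
  [0→1]: (0.0+7.0)/2 × 1 = 3.5
  [1→2]: (7.0+9.0)/2 × 1 = 8.0
  [2→8]: (9.0+5.3)/2 × 6 = 42.9
  [8→8.25]: (5.3+5.2)/2 × 0.25 = 1.3125
  Sum = 55.7125 ng/mL·hr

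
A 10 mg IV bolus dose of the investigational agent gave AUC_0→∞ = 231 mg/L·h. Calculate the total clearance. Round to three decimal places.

CL = Dose_iv / AUC_0→∞
   = 10 / 231 = 0.04329 L/h

CL = 0.043 L/h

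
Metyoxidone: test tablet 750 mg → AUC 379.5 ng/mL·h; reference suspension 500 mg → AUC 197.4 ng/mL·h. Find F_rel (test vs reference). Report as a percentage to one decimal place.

F_rel = 128.2%

F_rel = (AUC_test/D_test) / (AUC_ref/D_ref)
      = (379.5/750) / (197.4/500)
      = 0.506 / 0.3948 = 1.2817 = 128.17%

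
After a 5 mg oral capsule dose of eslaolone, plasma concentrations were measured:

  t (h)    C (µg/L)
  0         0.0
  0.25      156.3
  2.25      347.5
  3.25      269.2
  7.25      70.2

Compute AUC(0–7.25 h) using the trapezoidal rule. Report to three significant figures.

AUC = 1510 µg/L·h

Trapezoidal AUC_0→7.25:
  [0→0.25]: (0.0+156.3)/2 × 0.25 = 19.5375
  [0.25→2.25]: (156.3+347.5)/2 × 2 = 503.8
  [2.25→3.25]: (347.5+269.2)/2 × 1 = 308.35
  [3.25→7.25]: (269.2+70.2)/2 × 4 = 678.8
  Sum = 1510.4875 µg/L·h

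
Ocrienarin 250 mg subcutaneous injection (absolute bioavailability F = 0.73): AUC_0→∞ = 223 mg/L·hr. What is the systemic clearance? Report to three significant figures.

CL = 0.818 L/hr

CL = F × Dose / AUC_0→∞
   = 0.73 × 250 / 223 = 0.818386 L/hr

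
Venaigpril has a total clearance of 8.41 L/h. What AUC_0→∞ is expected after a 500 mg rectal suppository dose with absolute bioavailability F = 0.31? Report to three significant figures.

AUC = 18.4 mg/L·h

AUC_0→∞ = F × Dose / CL
        = 0.31 × 500 / 8.41 = 18.4304 mg/L·h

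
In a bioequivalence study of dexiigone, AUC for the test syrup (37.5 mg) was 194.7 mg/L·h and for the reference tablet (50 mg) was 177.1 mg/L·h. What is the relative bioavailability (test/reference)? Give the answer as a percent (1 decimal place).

F_rel = (AUC_test/D_test) / (AUC_ref/D_ref)
      = (194.7/37.5) / (177.1/50)
      = 5.192 / 3.542 = 1.4658 = 146.58%

F_rel = 146.6%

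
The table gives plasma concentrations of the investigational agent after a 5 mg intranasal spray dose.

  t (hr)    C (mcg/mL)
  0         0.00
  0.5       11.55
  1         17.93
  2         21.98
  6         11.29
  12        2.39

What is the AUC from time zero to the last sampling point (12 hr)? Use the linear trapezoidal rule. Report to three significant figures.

AUC = 138 mcg/mL·hr

Trapezoidal AUC_0→12:
  [0→0.5]: (0.00+11.55)/2 × 0.5 = 2.8875
  [0.5→1]: (11.55+17.93)/2 × 0.5 = 7.37
  [1→2]: (17.93+21.98)/2 × 1 = 19.955
  [2→6]: (21.98+11.29)/2 × 4 = 66.54
  [6→12]: (11.29+2.39)/2 × 6 = 41.04
  Sum = 137.7925 mcg/mL·hr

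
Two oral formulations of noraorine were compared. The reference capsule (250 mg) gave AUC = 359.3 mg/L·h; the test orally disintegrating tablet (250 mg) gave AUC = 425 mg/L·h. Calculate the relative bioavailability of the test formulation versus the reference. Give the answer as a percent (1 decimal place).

F_rel = 118.3%

F_rel = (AUC_test/D_test) / (AUC_ref/D_ref)
      = (425/250) / (359.3/250)
      = 1.7 / 1.4372 = 1.1829 = 118.29%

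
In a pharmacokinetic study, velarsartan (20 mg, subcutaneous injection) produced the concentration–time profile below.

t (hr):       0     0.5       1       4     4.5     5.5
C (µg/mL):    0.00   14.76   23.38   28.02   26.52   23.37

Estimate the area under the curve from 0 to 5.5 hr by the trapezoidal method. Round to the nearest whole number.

AUC = 129 µg/mL·hr

Trapezoidal AUC_0→5.5:
  [0→0.5]: (0.00+14.76)/2 × 0.5 = 3.69
  [0.5→1]: (14.76+23.38)/2 × 0.5 = 9.535
  [1→4]: (23.38+28.02)/2 × 3 = 77.1
  [4→4.5]: (28.02+26.52)/2 × 0.5 = 13.635
  [4.5→5.5]: (26.52+23.37)/2 × 1 = 24.945
  Sum = 128.905 µg/mL·hr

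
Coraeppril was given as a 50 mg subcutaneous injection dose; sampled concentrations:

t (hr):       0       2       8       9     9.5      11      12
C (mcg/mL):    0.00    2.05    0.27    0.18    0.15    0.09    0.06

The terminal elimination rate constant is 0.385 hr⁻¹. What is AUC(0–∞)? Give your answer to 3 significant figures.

AUC = 9.73 mcg/mL·hr

Trapezoidal AUC_0→12:
  [0→2]: (0.00+2.05)/2 × 2 = 2.05
  [2→8]: (2.05+0.27)/2 × 6 = 6.96
  [8→9]: (0.27+0.18)/2 × 1 = 0.225
  [9→9.5]: (0.18+0.15)/2 × 0.5 = 0.0825
  [9.5→11]: (0.15+0.09)/2 × 1.5 = 0.18
  [11→12]: (0.09+0.06)/2 × 1 = 0.075
  Sum = 9.5725 mcg/mL·hr
Extrapolated tail: C_last / k_e = 0.06 / 0.385 = 0.156
AUC_0→∞ = 9.5725 + 0.156 = 9.7285 mcg/mL·hr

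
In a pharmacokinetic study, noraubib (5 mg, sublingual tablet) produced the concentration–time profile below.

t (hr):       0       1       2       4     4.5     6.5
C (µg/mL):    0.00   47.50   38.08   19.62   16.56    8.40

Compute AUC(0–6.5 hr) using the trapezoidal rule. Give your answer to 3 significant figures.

AUC = 158 µg/mL·hr

Trapezoidal AUC_0→6.5:
  [0→1]: (0.00+47.50)/2 × 1 = 23.75
  [1→2]: (47.50+38.08)/2 × 1 = 42.79
  [2→4]: (38.08+19.62)/2 × 2 = 57.7
  [4→4.5]: (19.62+16.56)/2 × 0.5 = 9.045
  [4.5→6.5]: (16.56+8.40)/2 × 2 = 24.96
  Sum = 158.245 µg/mL·hr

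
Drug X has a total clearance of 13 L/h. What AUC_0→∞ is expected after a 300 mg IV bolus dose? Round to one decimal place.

AUC = 23.1 mg/L·h

AUC_0→∞ = Dose_iv / CL
        = 300 / 13 = 23.0769 mg/L·h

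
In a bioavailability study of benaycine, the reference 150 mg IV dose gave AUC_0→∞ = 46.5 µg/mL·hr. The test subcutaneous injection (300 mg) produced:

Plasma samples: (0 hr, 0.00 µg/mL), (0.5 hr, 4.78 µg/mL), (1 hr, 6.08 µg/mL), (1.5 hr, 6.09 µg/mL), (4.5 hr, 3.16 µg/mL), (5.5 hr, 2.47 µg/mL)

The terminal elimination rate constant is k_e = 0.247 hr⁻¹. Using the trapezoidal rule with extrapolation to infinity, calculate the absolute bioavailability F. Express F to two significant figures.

F = 0.36

Trapezoidal AUC_0→5.5 (subcutaneous injection):
  [0→0.5]: (0.00+4.78)/2 × 0.5 = 1.195
  [0.5→1]: (4.78+6.08)/2 × 0.5 = 2.715
  [1→1.5]: (6.08+6.09)/2 × 0.5 = 3.0425
  [1.5→4.5]: (6.09+3.16)/2 × 3 = 13.875
  [4.5→5.5]: (3.16+2.47)/2 × 1 = 2.815
  Sum = 23.6425 µg/mL·hr
Tail: C_last/k_e = 2.47/0.247 = 10.000
AUC_0→∞ (subcutaneous injection) = 23.6425 + 10.000 = 33.6425 µg/mL·hr
F = (AUC_ev/D_ev)/(AUC_iv/D_iv) = (33.6425/300)/(46.5/150) = 0.112142/0.31 = 0.3617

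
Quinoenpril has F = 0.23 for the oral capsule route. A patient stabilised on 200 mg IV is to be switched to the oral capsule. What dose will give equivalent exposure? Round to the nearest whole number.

For equal systemic exposure: F × D_ev = D_iv
D_ev = D_iv / F = 200 / 0.23 = 869.565 mg

D_oral = 870 mg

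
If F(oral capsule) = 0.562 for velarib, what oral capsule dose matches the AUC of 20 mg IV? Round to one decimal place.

D_oral = 35.6 mg

For equal systemic exposure: F × D_ev = D_iv
D_ev = D_iv / F = 20 / 0.562 = 35.5872 mg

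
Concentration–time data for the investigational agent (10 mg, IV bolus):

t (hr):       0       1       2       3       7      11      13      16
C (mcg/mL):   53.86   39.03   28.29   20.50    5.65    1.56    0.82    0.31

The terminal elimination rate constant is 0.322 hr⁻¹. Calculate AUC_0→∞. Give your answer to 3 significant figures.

Trapezoidal AUC_0→16:
  [0→1]: (53.86+39.03)/2 × 1 = 46.445
  [1→2]: (39.03+28.29)/2 × 1 = 33.66
  [2→3]: (28.29+20.50)/2 × 1 = 24.395
  [3→7]: (20.50+5.65)/2 × 4 = 52.3
  [7→11]: (5.65+1.56)/2 × 4 = 14.42
  [11→13]: (1.56+0.82)/2 × 2 = 2.38
  [13→16]: (0.82+0.31)/2 × 3 = 1.695
  Sum = 175.295 mcg/mL·hr
Extrapolated tail: C_last / k_e = 0.31 / 0.322 = 0.963
AUC_0→∞ = 175.295 + 0.963 = 176.258 mcg/mL·hr

AUC = 176 mcg/mL·hr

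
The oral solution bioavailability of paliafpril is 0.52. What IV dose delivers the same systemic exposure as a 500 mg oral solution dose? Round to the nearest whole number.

Systemic exposure from an extravascular dose = F × D_ev, so the equivalent IV dose is F × D_ev.
D_iv = F × D_ev = 0.52 × 500 = 260 mg

D_iv = 260 mg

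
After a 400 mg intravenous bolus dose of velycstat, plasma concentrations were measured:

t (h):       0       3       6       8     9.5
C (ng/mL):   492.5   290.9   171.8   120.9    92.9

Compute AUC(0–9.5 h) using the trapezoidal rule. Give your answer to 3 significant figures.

Trapezoidal AUC_0→9.5:
  [0→3]: (492.5+290.9)/2 × 3 = 1175.1
  [3→6]: (290.9+171.8)/2 × 3 = 694.05
  [6→8]: (171.8+120.9)/2 × 2 = 292.7
  [8→9.5]: (120.9+92.9)/2 × 1.5 = 160.35
  Sum = 2322.2 ng/mL·h

AUC = 2320 ng/mL·h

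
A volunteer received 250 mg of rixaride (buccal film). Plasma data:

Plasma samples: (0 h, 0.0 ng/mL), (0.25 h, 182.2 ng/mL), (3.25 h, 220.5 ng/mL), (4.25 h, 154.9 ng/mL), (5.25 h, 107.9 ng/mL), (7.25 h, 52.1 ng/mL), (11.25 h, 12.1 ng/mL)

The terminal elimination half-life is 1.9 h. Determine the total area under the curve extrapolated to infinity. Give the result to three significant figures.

AUC = 1270 ng/mL·h

Trapezoidal AUC_0→11.25:
  [0→0.25]: (0.0+182.2)/2 × 0.25 = 22.775
  [0.25→3.25]: (182.2+220.5)/2 × 3 = 604.05
  [3.25→4.25]: (220.5+154.9)/2 × 1 = 187.7
  [4.25→5.25]: (154.9+107.9)/2 × 1 = 131.4
  [5.25→7.25]: (107.9+52.1)/2 × 2 = 160.0
  [7.25→11.25]: (52.1+12.1)/2 × 4 = 128.4
  Sum = 1234.325 ng/mL·h
k_e = ln2 / t½ = 0.693147 / 1.9 = 0.3648 h^-1
Extrapolated tail: C_last / k_e = 12.1 / 0.3648 = 33.169
AUC_0→∞ = 1234.325 + 33.169 = 1267.494 ng/mL·h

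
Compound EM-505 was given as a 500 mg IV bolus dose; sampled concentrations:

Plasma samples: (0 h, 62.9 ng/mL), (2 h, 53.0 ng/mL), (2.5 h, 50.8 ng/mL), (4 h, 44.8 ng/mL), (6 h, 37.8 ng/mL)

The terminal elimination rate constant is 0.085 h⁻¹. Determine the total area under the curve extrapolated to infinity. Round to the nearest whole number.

AUC = 741 ng/mL·h

Trapezoidal AUC_0→6:
  [0→2]: (62.9+53.0)/2 × 2 = 115.9
  [2→2.5]: (53.0+50.8)/2 × 0.5 = 25.95
  [2.5→4]: (50.8+44.8)/2 × 1.5 = 71.7
  [4→6]: (44.8+37.8)/2 × 2 = 82.6
  Sum = 296.15 ng/mL·h
Extrapolated tail: C_last / k_e = 37.8 / 0.085 = 444.706
AUC_0→∞ = 296.15 + 444.706 = 740.856 ng/mL·h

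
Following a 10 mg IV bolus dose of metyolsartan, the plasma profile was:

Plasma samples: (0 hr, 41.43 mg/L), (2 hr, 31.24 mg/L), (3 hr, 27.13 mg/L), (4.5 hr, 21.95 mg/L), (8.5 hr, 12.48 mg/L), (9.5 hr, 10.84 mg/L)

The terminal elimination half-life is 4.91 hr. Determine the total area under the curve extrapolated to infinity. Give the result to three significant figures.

AUC = 296 mg/L·hr

Trapezoidal AUC_0→9.5:
  [0→2]: (41.43+31.24)/2 × 2 = 72.67
  [2→3]: (31.24+27.13)/2 × 1 = 29.185
  [3→4.5]: (27.13+21.95)/2 × 1.5 = 36.81
  [4.5→8.5]: (21.95+12.48)/2 × 4 = 68.86
  [8.5→9.5]: (12.48+10.84)/2 × 1 = 11.66
  Sum = 219.185 mg/L·hr
k_e = ln2 / t½ = 0.693147 / 4.91 = 0.1412 hr^-1
Extrapolated tail: C_last / k_e = 10.84 / 0.1412 = 76.771
AUC_0→∞ = 219.185 + 76.771 = 295.956 mg/L·hr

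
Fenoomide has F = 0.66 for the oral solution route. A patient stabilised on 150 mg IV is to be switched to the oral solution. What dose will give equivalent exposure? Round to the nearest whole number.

D_oral = 227 mg

For equal systemic exposure: F × D_ev = D_iv
D_ev = D_iv / F = 150 / 0.66 = 227.273 mg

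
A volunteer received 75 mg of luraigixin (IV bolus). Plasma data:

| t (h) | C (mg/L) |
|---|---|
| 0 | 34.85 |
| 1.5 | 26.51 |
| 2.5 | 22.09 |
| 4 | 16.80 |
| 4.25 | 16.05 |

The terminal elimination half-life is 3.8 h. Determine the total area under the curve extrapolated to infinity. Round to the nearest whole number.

AUC = 192 mg/L·h

Trapezoidal AUC_0→4.25:
  [0→1.5]: (34.85+26.51)/2 × 1.5 = 46.02
  [1.5→2.5]: (26.51+22.09)/2 × 1 = 24.3
  [2.5→4]: (22.09+16.80)/2 × 1.5 = 29.1675
  [4→4.25]: (16.80+16.05)/2 × 0.25 = 4.10625
  Sum = 103.59375 mg/L·h
k_e = ln2 / t½ = 0.693147 / 3.8 = 0.1824 h^-1
Extrapolated tail: C_last / k_e = 16.05 / 0.1824 = 87.993
AUC_0→∞ = 103.59375 + 87.993 = 191.58675 mg/L·h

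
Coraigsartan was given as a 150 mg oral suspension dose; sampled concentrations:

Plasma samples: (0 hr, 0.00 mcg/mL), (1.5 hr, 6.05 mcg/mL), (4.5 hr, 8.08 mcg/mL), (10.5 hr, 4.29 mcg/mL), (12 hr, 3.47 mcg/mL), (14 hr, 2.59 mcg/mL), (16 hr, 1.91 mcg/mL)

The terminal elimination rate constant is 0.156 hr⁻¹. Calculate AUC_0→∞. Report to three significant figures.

Trapezoidal AUC_0→16:
  [0→1.5]: (0.00+6.05)/2 × 1.5 = 4.5375
  [1.5→4.5]: (6.05+8.08)/2 × 3 = 21.195
  [4.5→10.5]: (8.08+4.29)/2 × 6 = 37.11
  [10.5→12]: (4.29+3.47)/2 × 1.5 = 5.82
  [12→14]: (3.47+2.59)/2 × 2 = 6.06
  [14→16]: (2.59+1.91)/2 × 2 = 4.5
  Sum = 79.2225 mcg/mL·hr
Extrapolated tail: C_last / k_e = 1.91 / 0.156 = 12.244
AUC_0→∞ = 79.2225 + 12.244 = 91.4665 mcg/mL·hr

AUC = 91.5 mcg/mL·hr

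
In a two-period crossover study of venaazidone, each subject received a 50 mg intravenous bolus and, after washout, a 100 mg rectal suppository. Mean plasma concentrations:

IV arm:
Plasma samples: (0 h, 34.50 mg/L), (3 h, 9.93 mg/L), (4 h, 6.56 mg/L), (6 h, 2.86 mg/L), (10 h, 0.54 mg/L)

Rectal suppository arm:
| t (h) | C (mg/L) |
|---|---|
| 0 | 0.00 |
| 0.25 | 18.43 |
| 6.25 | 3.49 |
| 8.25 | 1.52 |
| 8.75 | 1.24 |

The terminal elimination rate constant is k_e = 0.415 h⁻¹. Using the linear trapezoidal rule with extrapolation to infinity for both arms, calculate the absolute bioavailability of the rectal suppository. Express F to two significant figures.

F = 0.42

Trapezoidal AUC_0→10 (IV):
  [0→3]: (34.50+9.93)/2 × 3 = 66.645
  [3→4]: (9.93+6.56)/2 × 1 = 8.245
  [4→6]: (6.56+2.86)/2 × 2 = 9.42
  [6→10]: (2.86+0.54)/2 × 4 = 6.8
  Sum = 91.11 mg/L·h
IV tail: 0.54/0.415 = 1.301; AUC_iv,0→∞ = 91.11 + 1.301 = 92.411 mg/L·h
Trapezoidal AUC_0→8.75 (rectal suppository):
  [0→0.25]: (0.00+18.43)/2 × 0.25 = 2.30375
  [0.25→6.25]: (18.43+3.49)/2 × 6 = 65.76
  [6.25→8.25]: (3.49+1.52)/2 × 2 = 5.01
  [8.25→8.75]: (1.52+1.24)/2 × 0.5 = 0.69
  Sum = 73.76375 mg/L·h
rectal suppository tail: 1.24/0.415 = 2.988; AUC_ev,0→∞ = 73.76375 + 2.988 = 76.75175 mg/L·h
F = (AUC_ev/D_ev)/(AUC_iv/D_iv) = (76.75175/100)/(92.411/50) = 0.7675175/1.84822 = 0.4153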